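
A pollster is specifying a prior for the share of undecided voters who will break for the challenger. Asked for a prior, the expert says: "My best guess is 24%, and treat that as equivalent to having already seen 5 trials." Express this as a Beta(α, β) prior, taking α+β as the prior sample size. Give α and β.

Under the effective-sample-size interpretation, Beta(α, β) has prior mean α/(α+β) and prior sample size α+β.
So α+β = 5 and α/(α+β) = 0.24, giving α = 0.24·5 = 1.2 and β = 5 − 1.2 = 3.8.

α = 1.2, β = 3.8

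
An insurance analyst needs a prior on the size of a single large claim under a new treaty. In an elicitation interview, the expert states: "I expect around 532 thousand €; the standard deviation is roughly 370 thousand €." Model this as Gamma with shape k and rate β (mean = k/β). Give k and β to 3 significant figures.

For Gamma(k, rate β): mean = k/β, variance = k/β², so CV = 1/√k.
CV = SD/mean = 370/532 = 0.6955, hence k = 1/CV² = 2.07.
Then β = k/mean = 2.07/532 = 0.00389.

k ≈ 2.07, β ≈ 0.00389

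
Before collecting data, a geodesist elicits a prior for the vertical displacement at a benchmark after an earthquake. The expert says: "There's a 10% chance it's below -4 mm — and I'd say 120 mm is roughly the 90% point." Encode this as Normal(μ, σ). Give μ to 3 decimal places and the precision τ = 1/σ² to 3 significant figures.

The p-quantile of Normal(μ,σ) is μ + z_p·σ, with z_{0.1} = -1.282 and z_{0.9} = 1.282.
Eliminate σ: μ = (z₂·x₁ − z₁·x₂)/(z₂ − z₁) = (1.282·-4 − (-1.282)·120)/2.563 = 58.000.
Then σ = (x₂ − x₁)/(z₂ − z₁) = (120 − -4)/2.563 = 48.379.
Precision τ = 1/σ² = 1/48.38² = 0.000427.

μ = 58.000, τ = 0.000427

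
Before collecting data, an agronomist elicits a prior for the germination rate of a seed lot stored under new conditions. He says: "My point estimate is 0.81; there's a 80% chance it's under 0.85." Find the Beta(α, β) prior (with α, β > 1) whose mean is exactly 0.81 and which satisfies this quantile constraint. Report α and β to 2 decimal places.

α ≈ 56.97, β ≈ 13.36

With mean 0.81 fixed, write α = 0.81s, β = 0.19s where s = α+β.
Need P(θ < 0.85) = 0.8 under Beta(0.81s, 0.19s). Normal approximation: (q−m)/√(m(1−m)/s) ≈ z_{0.8} = 0.842, so s ≈ 0.81·0.19·(0.842)²/(0.85−0.81)² = 68.1.
At s = 68.1: P(θ<0.85) ≈ 0.796. Adjusting to match 0.8 gives s ≈ 70.33.
So α = 0.81·70.33 ≈ 56.97, β = 0.19·70.33 ≈ 13.36.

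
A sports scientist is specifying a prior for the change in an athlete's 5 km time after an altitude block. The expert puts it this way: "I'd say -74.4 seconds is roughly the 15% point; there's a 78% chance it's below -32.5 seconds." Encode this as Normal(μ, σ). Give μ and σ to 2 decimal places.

μ = -50.39, σ = 23.17

The p-quantile of Normal(μ,σ) is μ + z_p·σ, with z_{0.15} = -1.036 and z_{0.78} = 0.7722.
Eliminate σ: μ = (z₂·x₁ − z₁·x₂)/(z₂ − z₁) = (0.7722·-74.4 − (-1.036)·-32.5)/1.809 = -50.39.
Then σ = (x₂ − x₁)/(z₂ − z₁) = (-32.5 − -74.4)/1.809 = 23.17.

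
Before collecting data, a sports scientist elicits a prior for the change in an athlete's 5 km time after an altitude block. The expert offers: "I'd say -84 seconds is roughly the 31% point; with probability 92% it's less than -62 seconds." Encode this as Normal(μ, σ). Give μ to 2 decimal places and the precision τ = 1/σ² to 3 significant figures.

For Normal(μ,σ), the p-quantile is μ + z_p·σ. Here z_{0.31} = -0.4959, z_{0.92} = 1.405.
So -84 = μ − 0.4959σ and -62 = μ + 1.405σ.
Subtracting: σ = (-62 − -84)/(1.405 − (-0.4959)) = 11.57.
Then μ = -84 − (-0.4959)·11.57 = -78.26.
Precision τ = 1/σ² = 1/11.57² = 0.00747.

μ = -78.26, τ = 0.00747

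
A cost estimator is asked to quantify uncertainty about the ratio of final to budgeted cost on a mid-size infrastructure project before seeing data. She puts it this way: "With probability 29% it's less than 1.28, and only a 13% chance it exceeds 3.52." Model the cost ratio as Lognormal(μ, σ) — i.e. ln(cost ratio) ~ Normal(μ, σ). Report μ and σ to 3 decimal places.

μ ≈ 0.580, σ ≈ 0.602

If T ~ Lognormal(μ,σ) then ln T ~ Normal(μ,σ), so the p-quantile of ln T is μ + z_p·σ.
ln(1.28) = 0.2469 and ln(3.52) = 1.258; z_{0.29} = -0.5534, z_{0.87} = 1.126.
σ = (1.258 − 0.2469)/(1.126 − (-0.5534)) = 0.602.
μ = 0.2469 − (-0.5534)·0.602 = 0.580.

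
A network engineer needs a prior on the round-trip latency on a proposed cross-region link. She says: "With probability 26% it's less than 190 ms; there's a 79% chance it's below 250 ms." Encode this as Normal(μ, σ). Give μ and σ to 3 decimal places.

μ = 216.625, σ = 41.386

The p-quantile of Normal(μ,σ) is μ + z_p·σ, with z_{0.26} = -0.6433 and z_{0.79} = 0.8064.
Eliminate σ: μ = (z₂·x₁ − z₁·x₂)/(z₂ − z₁) = (0.8064·190 − (-0.6433)·250)/1.45 = 216.625.
Then σ = (x₂ − x₁)/(z₂ − z₁) = (250 − 190)/1.45 = 41.386.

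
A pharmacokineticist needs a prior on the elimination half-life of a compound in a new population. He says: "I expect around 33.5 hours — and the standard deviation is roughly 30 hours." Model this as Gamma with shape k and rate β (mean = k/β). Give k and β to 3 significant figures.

For Gamma(k, rate β): mean = k/β, variance = k/β², so CV = 1/√k.
CV = SD/mean = 30/33.5 = 0.8955, hence k = 1/CV² = 1.25.
Then β = k/mean = 1.25/33.5 = 0.0372.

k ≈ 1.25, β ≈ 0.0372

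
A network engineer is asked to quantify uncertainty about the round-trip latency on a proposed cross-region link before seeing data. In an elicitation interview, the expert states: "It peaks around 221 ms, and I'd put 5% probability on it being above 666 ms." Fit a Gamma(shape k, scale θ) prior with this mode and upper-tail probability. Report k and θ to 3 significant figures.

k ≈ 3.18, θ ≈ 102

Gamma(k,θ) with k>1 has mode (k−1)θ, so θ = 221/(k−1).
Need P(X < 666) = 0.95 with θ tied to k this way. Start at k = 2, θ = 221: P(X<666) ≈ 0.803.
Too low — raise k to concentrate. Iterating converges to k ≈ 3.18.
Then θ = 221/(3.18−1) ≈ 102.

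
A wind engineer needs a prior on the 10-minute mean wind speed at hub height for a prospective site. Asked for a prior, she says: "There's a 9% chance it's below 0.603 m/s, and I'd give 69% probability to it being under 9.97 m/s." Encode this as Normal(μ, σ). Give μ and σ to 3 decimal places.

μ = 7.441, σ = 5.100

For Normal(μ,σ), the p-quantile is μ + z_p·σ. Here z_{0.09} = -1.341, z_{0.69} = 0.4959.
So 0.603 = μ − 1.341σ and 9.97 = μ + 0.4959σ.
Subtracting: σ = (9.97 − 0.603)/(0.4959 − (-1.341)) = 5.100.
Then μ = 0.603 − (-1.341)·5.100 = 7.441.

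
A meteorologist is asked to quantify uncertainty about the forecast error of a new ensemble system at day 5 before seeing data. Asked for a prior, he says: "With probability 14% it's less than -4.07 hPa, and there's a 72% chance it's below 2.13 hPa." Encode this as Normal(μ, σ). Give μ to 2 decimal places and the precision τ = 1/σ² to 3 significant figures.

μ = -0.04, τ = 0.072

For Normal(μ,σ), the p-quantile is μ + z_p·σ. Here z_{0.14} = -1.08, z_{0.72} = 0.5828.
So -4.07 = μ − 1.08σ and 2.13 = μ + 0.5828σ.
Subtracting: σ = (2.13 − -4.07)/(0.5828 − (-1.08)) = 3.73.
Then μ = -4.07 − (-1.08)·3.73 = -0.04.
Precision τ = 1/σ² = 1/3.728² = 0.072.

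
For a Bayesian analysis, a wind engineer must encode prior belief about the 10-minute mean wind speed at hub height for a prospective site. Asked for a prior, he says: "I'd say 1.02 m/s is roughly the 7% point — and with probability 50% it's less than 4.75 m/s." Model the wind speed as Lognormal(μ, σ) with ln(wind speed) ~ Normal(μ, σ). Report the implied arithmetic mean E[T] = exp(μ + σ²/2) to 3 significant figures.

If T ~ Lognormal(μ,σ) then ln T ~ Normal(μ,σ), so the p-quantile of ln T is μ + z_p·σ.
ln(1.02) = 0.0198 and ln(4.75) = 1.558; z_{0.07} = -1.476, z_{0.5} = 0.
σ = (1.558 − 0.0198)/(0 − (-1.476)) = 1.042.
μ = 0.0198 − (-1.476)·1.042 = 1.558.
E[T] = exp(μ + σ²/2) = exp(1.558 + 0.5433) = 8.18 m/s.

E[T] ≈ 8.18 m/s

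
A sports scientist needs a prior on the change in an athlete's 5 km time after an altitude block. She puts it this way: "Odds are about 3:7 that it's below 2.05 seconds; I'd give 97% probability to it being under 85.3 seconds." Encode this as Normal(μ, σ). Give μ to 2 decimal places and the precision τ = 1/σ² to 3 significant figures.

μ = 20.20, τ = 0.000835

For Normal(μ,σ), the p-quantile is μ + z_p·σ. Here z_{0.3} = -0.5244, z_{0.97} = 1.881.
So 2.05 = μ − 0.5244σ and 85.3 = μ + 1.881σ.
Subtracting: σ = (85.3 − 2.05)/(1.881 − (-0.5244)) = 34.61.
Then μ = 2.05 − (-0.5244)·34.61 = 20.20.
Precision τ = 1/σ² = 1/34.61² = 0.000835.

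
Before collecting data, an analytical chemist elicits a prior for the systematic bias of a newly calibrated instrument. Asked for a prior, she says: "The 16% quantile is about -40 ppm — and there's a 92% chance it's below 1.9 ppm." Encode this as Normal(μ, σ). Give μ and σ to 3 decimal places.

μ = -22.635, σ = 17.462

The p-quantile of Normal(μ,σ) is μ + z_p·σ, with z_{0.16} = -0.9945 and z_{0.92} = 1.405.
Eliminate σ: μ = (z₂·x₁ − z₁·x₂)/(z₂ − z₁) = (1.405·-40 − (-0.9945)·1.9)/2.4 = -22.635.
Then σ = (x₂ − x₁)/(z₂ − z₁) = (1.9 − -40)/2.4 = 17.462.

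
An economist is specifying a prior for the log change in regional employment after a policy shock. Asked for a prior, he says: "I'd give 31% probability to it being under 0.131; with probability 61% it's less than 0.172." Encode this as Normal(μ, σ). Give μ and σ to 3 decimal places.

The p-quantile of Normal(μ,σ) is μ + z_p·σ, with z_{0.31} = -0.4959 and z_{0.61} = 0.2793.
Eliminate σ: μ = (z₂·x₁ − z₁·x₂)/(z₂ − z₁) = (0.2793·0.131 − (-0.4959)·0.172)/0.7752 = 0.157.
Then σ = (x₂ − x₁)/(z₂ − z₁) = (0.172 − 0.131)/0.7752 = 0.053.

μ = 0.157, σ = 0.053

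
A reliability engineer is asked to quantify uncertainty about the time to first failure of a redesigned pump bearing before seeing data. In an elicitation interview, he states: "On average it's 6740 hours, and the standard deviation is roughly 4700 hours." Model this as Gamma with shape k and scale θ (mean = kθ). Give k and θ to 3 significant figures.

For Gamma(k, scale θ): mean = kθ, variance = kθ², so CV = 1/√k.
CV = SD/mean = 4700/6740 = 0.6973, hence k = 1/CV² = 2.06.
Then θ = mean/k = 6740/2.06 = 3280.

k ≈ 2.06, θ ≈ 3280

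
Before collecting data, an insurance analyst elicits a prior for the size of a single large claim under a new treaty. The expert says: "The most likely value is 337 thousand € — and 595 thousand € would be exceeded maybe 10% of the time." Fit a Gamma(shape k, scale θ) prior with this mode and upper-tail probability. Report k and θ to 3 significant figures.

Gamma(k,θ) with k>1 has mode (k−1)θ, so θ = 337/(k−1).
Need P(X < 595) = 0.9 with θ tied to k this way. Start at k = 2, θ = 337: P(X<595) ≈ 0.527.
Too low — raise k to concentrate. Iterating converges to k ≈ 6.88.
Then θ = 337/(6.88−1) ≈ 57.3.

k ≈ 6.88, θ ≈ 57.3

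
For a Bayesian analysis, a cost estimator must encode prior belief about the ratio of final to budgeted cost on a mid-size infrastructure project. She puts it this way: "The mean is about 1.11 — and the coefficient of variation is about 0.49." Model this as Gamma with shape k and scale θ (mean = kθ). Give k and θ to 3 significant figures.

For Gamma(k, scale θ): mean = kθ, variance = kθ², so CV = 1/√k.
CV = 0.49, hence k = 1/CV² = 4.16.
Then θ = mean/k = 1.11/4.16 = 0.267.

k ≈ 4.16, θ ≈ 0.267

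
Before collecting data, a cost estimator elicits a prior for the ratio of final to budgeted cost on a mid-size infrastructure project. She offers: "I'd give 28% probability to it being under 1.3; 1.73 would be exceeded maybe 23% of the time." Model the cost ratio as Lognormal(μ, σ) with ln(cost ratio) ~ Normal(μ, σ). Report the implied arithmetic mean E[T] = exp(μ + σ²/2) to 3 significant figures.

E[T] ≈ 1.51

If T ~ Lognormal(μ,σ) then ln T ~ Normal(μ,σ), so the p-quantile of ln T is μ + z_p·σ.
ln(1.3) = 0.2624 and ln(1.73) = 0.5481; z_{0.28} = -0.5828, z_{0.77} = 0.7388.
σ = (0.5481 − 0.2624)/(0.7388 − (-0.5828)) = 0.216.
μ = 0.2624 − (-0.5828)·0.216 = 0.388.
E[T] = exp(μ + σ²/2) = exp(0.388 + 0.0234) = 1.51.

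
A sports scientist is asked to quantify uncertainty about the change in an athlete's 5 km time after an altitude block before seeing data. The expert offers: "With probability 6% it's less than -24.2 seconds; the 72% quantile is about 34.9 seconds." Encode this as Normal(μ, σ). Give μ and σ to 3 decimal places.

For Normal(μ,σ), the p-quantile is μ + z_p·σ. Here z_{0.06} = -1.555, z_{0.72} = 0.5828.
So -24.2 = μ − 1.555σ and 34.9 = μ + 0.5828σ.
Subtracting: σ = (34.9 − -24.2)/(0.5828 − (-1.555)) = 27.648.
Then μ = -24.2 − (-1.555)·27.648 = 18.786.

μ = 18.786, σ = 27.648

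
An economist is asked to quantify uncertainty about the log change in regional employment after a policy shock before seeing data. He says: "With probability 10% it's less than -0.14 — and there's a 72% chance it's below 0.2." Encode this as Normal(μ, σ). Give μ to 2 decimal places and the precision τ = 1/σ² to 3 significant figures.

μ = 0.09, τ = 30.1

For Normal(μ,σ), the p-quantile is μ + z_p·σ. Here z_{0.1} = -1.282, z_{0.72} = 0.5828.
So -0.14 = μ − 1.282σ and 0.2 = μ + 0.5828σ.
Subtracting: σ = (0.2 − -0.14)/(0.5828 − (-1.282)) = 0.18.
Then μ = -0.14 − (-1.282)·0.18 = 0.09.
Precision τ = 1/σ² = 1/0.1824² = 30.1.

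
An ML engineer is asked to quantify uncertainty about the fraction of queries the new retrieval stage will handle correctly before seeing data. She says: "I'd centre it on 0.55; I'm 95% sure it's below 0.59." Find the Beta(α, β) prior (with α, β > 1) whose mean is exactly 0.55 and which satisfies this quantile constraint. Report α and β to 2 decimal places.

α ≈ 228.14, β ≈ 186.66

With mean 0.55 fixed, write α = 0.55s, β = 0.45s where s = α+β.
Need P(θ < 0.59) = 0.95 under Beta(0.55s, 0.45s). Normal approximation: (q−m)/√(m(1−m)/s) ≈ z_{0.95} = 1.64, so s ≈ 0.55·0.45·(1.64)²/(0.59−0.55)² = 418.5.
At s = 418.5: P(θ<0.59) ≈ 0.951. Adjusting to match 0.95 gives s ≈ 414.79.
So α = 0.55·414.79 ≈ 228.14, β = 0.45·414.79 ≈ 186.66.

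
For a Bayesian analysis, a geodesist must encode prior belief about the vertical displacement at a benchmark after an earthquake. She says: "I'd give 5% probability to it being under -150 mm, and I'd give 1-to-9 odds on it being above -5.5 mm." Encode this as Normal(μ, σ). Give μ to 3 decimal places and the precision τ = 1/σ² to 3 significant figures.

μ = -68.780, τ = 0.00041

The p-quantile of Normal(μ,σ) is μ + z_p·σ, with z_{0.05} = -1.645 and z_{0.9} = 1.282.
Eliminate σ: μ = (z₂·x₁ − z₁·x₂)/(z₂ − z₁) = (1.282·-150 − (-1.645)·-5.5)/2.926 = -68.780.
Then σ = (x₂ − x₁)/(z₂ − z₁) = (-5.5 − -150)/2.926 = 49.378.
Precision τ = 1/σ² = 1/49.38² = 0.00041.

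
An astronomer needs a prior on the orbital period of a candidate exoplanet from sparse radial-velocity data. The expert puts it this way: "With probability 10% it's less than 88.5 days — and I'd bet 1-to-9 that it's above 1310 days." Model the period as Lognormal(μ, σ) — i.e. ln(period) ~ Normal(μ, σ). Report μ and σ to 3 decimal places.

If T ~ Lognormal(μ,σ) then ln T ~ Normal(μ,σ), so the p-quantile of ln T is μ + z_p·σ.
ln(88.5) = 4.483 and ln(1310) = 7.178; z_{0.1} = -1.282, z_{0.9} = 1.282.
σ = (7.178 − 4.483)/(1.282 − (-1.282)) = 1.051.
μ = 4.483 − (-1.282)·1.051 = 5.830.

μ ≈ 5.830, σ ≈ 1.051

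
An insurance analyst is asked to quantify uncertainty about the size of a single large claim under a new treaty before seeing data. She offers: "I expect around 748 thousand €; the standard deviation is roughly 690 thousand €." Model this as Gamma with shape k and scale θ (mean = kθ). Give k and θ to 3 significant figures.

For Gamma(k, scale θ): mean = kθ, variance = kθ², so CV = 1/√k.
CV = SD/mean = 690/748 = 0.9225, hence k = 1/CV² = 1.18.
Then θ = mean/k = 748/1.18 = 636.

k ≈ 1.18, θ ≈ 636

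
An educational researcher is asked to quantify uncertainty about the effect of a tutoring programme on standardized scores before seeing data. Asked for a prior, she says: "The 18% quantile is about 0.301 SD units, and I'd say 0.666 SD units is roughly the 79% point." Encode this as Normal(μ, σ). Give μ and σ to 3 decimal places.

The p-quantile of Normal(μ,σ) is μ + z_p·σ, with z_{0.18} = -0.9154 and z_{0.79} = 0.8064.
Eliminate σ: μ = (z₂·x₁ − z₁·x₂)/(z₂ − z₁) = (0.8064·0.301 − (-0.9154)·0.666)/1.722 = 0.495.
Then σ = (x₂ − x₁)/(z₂ − z₁) = (0.666 − 0.301)/1.722 = 0.212.

μ = 0.495, σ = 0.212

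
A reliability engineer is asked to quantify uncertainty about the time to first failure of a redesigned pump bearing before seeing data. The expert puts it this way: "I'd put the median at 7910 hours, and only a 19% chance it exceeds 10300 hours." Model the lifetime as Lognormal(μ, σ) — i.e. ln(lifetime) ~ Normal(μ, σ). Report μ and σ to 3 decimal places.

If T ~ Lognormal(μ,σ) then ln T ~ Normal(μ,σ), so the p-quantile of ln T is μ + z_p·σ.
ln(7910) = 8.976 and ln(10300) = 9.24; z_{0.5} = 0, z_{0.81} = 0.8779.
σ = (9.24 − 8.976)/(0.8779 − (0)) = 0.301.
μ = 8.976 − (0)·0.301 = 8.976.

μ ≈ 8.976, σ ≈ 0.301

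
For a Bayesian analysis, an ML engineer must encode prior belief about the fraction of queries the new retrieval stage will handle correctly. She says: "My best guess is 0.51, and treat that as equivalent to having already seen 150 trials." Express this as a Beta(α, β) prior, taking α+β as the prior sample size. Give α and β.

Under the effective-sample-size interpretation, Beta(α, β) has prior mean α/(α+β) and prior sample size α+β.
So α+β = 150 and α/(α+β) = 0.51, giving α = 0.51·150 = 76.5 and β = 150 − 76.5 = 73.5.

α = 76.5, β = 73.5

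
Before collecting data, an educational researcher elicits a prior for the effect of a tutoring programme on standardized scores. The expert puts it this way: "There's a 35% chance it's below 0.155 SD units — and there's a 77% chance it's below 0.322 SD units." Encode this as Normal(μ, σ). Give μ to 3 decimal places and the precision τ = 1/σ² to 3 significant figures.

For Normal(μ,σ), the p-quantile is μ + z_p·σ. Here z_{0.35} = -0.3853, z_{0.77} = 0.7388.
So 0.155 = μ − 0.3853σ and 0.322 = μ + 0.7388σ.
Subtracting: σ = (0.322 − 0.155)/(0.7388 − (-0.3853)) = 0.149.
Then μ = 0.155 − (-0.3853)·0.149 = 0.212.
Precision τ = 1/σ² = 1/0.1486² = 45.3.

μ = 0.212, τ = 45.3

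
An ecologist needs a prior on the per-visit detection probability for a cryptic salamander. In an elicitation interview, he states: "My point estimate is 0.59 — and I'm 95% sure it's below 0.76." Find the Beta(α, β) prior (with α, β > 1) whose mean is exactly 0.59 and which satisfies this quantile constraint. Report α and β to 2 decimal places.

With mean 0.59 fixed, write α = 0.59s, β = 0.41s where s = α+β.
Need P(θ < 0.76) = 0.95 under Beta(0.59s, 0.41s). Normal approximation: (q−m)/√(m(1−m)/s) ≈ z_{0.95} = 1.64, so s ≈ 0.59·0.41·(1.64)²/(0.76−0.59)² = 22.6.
At s = 22.6: P(θ<0.76) ≈ 0.959. Adjusting to match 0.95 gives s ≈ 20.41.
So α = 0.59·20.41 ≈ 12.04, β = 0.41·20.41 ≈ 8.37.

α ≈ 12.04, β ≈ 8.37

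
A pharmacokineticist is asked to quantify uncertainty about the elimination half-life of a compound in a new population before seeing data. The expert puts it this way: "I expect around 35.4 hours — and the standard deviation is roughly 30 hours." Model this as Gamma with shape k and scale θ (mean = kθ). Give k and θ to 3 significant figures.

k ≈ 1.39, θ ≈ 25.4

For Gamma(k, scale θ): mean = kθ, variance = kθ², so CV = 1/√k.
CV = SD/mean = 30/35.4 = 0.8475, hence k = 1/CV² = 1.39.
Then θ = mean/k = 35.4/1.39 = 25.4.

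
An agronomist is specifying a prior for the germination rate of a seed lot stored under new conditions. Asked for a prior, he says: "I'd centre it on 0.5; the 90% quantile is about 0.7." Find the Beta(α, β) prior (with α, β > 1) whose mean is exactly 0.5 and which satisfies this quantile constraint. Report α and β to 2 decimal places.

α ≈ 4.95, β ≈ 4.95

With mean 0.5 fixed, write α = 0.5s, β = 0.5s where s = α+β.
Need P(θ < 0.7) = 0.9 under Beta(0.5s, 0.5s). Normal approximation: (q−m)/√(m(1−m)/s) ≈ z_{0.9} = 1.28, so s ≈ 0.5·0.5·(1.28)²/(0.7−0.5)² = 10.3.
At s = 10.3: P(θ<0.7) ≈ 0.904. Adjusting to match 0.9 gives s ≈ 9.90.
So α = 0.5·9.90 ≈ 4.95, β = 0.5·9.90 ≈ 4.95.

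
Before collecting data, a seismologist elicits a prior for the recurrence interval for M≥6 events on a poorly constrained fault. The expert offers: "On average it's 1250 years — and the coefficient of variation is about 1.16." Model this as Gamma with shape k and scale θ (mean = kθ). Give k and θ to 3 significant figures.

k ≈ 0.743, θ ≈ 1680

For Gamma(k, scale θ): mean = kθ, variance = kθ², so CV = 1/√k.
CV = 1.16, hence k = 1/CV² = 0.743.
Then θ = mean/k = 1250/0.743 = 1680.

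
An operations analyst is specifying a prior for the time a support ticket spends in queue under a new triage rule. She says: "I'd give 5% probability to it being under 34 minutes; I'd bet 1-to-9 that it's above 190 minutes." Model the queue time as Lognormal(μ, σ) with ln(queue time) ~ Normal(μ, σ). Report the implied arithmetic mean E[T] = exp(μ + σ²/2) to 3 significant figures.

If T ~ Lognormal(μ,σ) then ln T ~ Normal(μ,σ), so the p-quantile of ln T is μ + z_p·σ.
ln(34) = 3.526 and ln(190) = 5.247; z_{0.05} = -1.645, z_{0.9} = 1.282.
σ = (5.247 − 3.526)/(1.282 − (-1.645)) = 0.588.
μ = 3.526 − (-1.645)·0.588 = 4.493.
E[T] = exp(μ + σ²/2) = exp(4.493 + 0.1729) = 106 minutes.

E[T] ≈ 106 minutes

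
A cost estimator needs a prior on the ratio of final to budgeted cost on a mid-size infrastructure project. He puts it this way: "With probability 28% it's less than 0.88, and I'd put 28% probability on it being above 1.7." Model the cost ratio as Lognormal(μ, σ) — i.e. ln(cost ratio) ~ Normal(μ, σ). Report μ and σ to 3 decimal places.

μ ≈ 0.201, σ ≈ 0.565

If T ~ Lognormal(μ,σ) then ln T ~ Normal(μ,σ), so the p-quantile of ln T is μ + z_p·σ.
ln(0.88) = -0.1278 and ln(1.7) = 0.5306; z_{0.28} = -0.5828, z_{0.72} = 0.5828.
σ = (0.5306 − -0.1278)/(0.5828 − (-0.5828)) = 0.565.
μ = -0.1278 − (-0.5828)·0.565 = 0.201.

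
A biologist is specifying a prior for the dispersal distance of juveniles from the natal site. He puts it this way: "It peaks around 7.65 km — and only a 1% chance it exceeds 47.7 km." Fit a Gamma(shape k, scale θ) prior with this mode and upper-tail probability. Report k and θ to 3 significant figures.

Gamma(k,θ) with k>1 has mode (k−1)θ, so θ = 7.65/(k−1).
Need P(X < 47.7) = 0.99 with θ tied to k this way. Start at k = 2, θ = 7.65: P(X<47.7) ≈ 0.986.
Too low — raise k to concentrate. Iterating converges to k ≈ 2.09.
Then θ = 7.65/(2.09−1) ≈ 7.01.

k ≈ 2.09, θ ≈ 7.01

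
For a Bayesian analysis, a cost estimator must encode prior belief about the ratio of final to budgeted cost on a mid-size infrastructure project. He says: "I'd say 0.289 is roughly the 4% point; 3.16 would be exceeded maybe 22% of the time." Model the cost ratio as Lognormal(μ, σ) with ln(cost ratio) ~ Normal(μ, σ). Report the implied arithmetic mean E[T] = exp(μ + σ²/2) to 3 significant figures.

If T ~ Lognormal(μ,σ) then ln T ~ Normal(μ,σ), so the p-quantile of ln T is μ + z_p·σ.
ln(0.289) = -1.241 and ln(3.16) = 1.151; z_{0.04} = -1.751, z_{0.78} = 0.7722.
σ = (1.151 − -1.241)/(0.7722 − (-1.751)) = 0.948.
μ = -1.241 − (-1.751)·0.948 = 0.418.
E[T] = exp(μ + σ²/2) = exp(0.418 + 0.4494) = 2.38.

E[T] ≈ 2.38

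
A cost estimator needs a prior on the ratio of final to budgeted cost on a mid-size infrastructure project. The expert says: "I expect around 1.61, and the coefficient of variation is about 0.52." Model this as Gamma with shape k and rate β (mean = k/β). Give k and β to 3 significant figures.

k ≈ 3.7, β ≈ 2.3

For Gamma(k, rate β): mean = k/β, variance = k/β², so CV = 1/√k.
CV = 0.52, hence k = 1/CV² = 3.7.
Then β = k/mean = 3.7/1.61 = 2.3.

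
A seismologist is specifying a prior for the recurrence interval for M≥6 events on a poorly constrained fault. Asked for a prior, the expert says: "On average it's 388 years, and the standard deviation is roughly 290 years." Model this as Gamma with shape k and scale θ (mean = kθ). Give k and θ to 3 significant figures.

k ≈ 1.79, θ ≈ 217

For Gamma(k, scale θ): mean = kθ, variance = kθ², so CV = 1/√k.
CV = SD/mean = 290/388 = 0.7474, hence k = 1/CV² = 1.79.
Then θ = mean/k = 388/1.79 = 217.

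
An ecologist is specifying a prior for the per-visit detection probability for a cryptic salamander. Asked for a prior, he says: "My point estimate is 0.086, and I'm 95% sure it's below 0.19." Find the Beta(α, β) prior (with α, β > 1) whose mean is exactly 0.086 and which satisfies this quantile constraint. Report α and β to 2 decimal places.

α ≈ 2.22, β ≈ 23.59

With mean 0.086 fixed, write α = 0.086s, β = 0.914s where s = α+β.
Need P(θ < 0.19) = 0.95 under Beta(0.086s, 0.914s). Normal approximation: (q−m)/√(m(1−m)/s) ≈ z_{0.95} = 1.64, so s ≈ 0.086·0.914·(1.64)²/(0.19−0.086)² = 19.7.
At s = 19.7: P(θ<0.19) ≈ 0.931. Adjusting to match 0.95 gives s ≈ 25.81.
So α = 0.086·25.81 ≈ 2.22, β = 0.914·25.81 ≈ 23.59.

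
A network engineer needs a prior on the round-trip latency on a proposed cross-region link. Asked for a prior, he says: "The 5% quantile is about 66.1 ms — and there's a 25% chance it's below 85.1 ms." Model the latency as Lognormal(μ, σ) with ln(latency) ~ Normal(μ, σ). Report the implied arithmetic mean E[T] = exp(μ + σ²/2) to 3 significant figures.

If T ~ Lognormal(μ,σ) then ln T ~ Normal(μ,σ), so the p-quantile of ln T is μ + z_p·σ.
ln(66.1) = 4.191 and ln(85.1) = 4.444; z_{0.05} = -1.645, z_{0.25} = -0.6745.
σ = (4.444 − 4.191)/(-0.6745 − (-1.645)) = 0.260.
μ = 4.191 − (-1.645)·0.260 = 4.619.
E[T] = exp(μ + σ²/2) = exp(4.619 + 0.0339) = 105 ms.

E[T] ≈ 105 ms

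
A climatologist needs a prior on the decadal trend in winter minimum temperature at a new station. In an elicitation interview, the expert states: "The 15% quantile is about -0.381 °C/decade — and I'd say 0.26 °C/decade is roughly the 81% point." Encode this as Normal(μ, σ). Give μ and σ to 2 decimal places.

For Normal(μ,σ), the p-quantile is μ + z_p·σ. Here z_{0.15} = -1.036, z_{0.81} = 0.8779.
So -0.381 = μ − 1.036σ and 0.26 = μ + 0.8779σ.
Subtracting: σ = (0.26 − -0.381)/(0.8779 − (-1.036)) = 0.33.
Then μ = -0.381 − (-1.036)·0.33 = -0.03.

μ = -0.03, σ = 0.33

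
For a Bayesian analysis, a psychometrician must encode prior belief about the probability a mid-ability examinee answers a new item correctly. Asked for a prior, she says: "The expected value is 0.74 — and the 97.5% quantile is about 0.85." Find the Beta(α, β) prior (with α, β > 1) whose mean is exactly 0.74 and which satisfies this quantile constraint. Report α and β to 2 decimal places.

With mean 0.74 fixed, write α = 0.74s, β = 0.26s where s = α+β.
Need P(θ < 0.85) = 0.975 under Beta(0.74s, 0.26s). Normal approximation: (q−m)/√(m(1−m)/s) ≈ z_{0.975} = 1.96, so s ≈ 0.74·0.26·(1.96)²/(0.85−0.74)² = 61.1.
At s = 61.1: P(θ<0.85) ≈ 0.985. Adjusting to match 0.975 gives s ≈ 50.55.
So α = 0.74·50.55 ≈ 37.40, β = 0.26·50.55 ≈ 13.14.

α ≈ 37.40, β ≈ 13.14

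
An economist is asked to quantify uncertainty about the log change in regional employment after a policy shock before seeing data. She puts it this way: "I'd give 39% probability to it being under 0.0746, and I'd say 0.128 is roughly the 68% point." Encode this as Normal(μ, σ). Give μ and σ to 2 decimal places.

μ = 0.09, σ = 0.07

The p-quantile of Normal(μ,σ) is μ + z_p·σ, with z_{0.39} = -0.2793 and z_{0.68} = 0.4677.
Eliminate σ: μ = (z₂·x₁ − z₁·x₂)/(z₂ − z₁) = (0.4677·0.0746 − (-0.2793)·0.128)/0.747 = 0.09.
Then σ = (x₂ − x₁)/(z₂ − z₁) = (0.128 − 0.0746)/0.747 = 0.07.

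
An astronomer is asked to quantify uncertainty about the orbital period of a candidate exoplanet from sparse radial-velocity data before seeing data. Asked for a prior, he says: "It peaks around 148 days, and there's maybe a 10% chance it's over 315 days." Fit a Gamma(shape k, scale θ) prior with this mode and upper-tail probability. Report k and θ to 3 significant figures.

Gamma(k,θ) with k>1 has mode (k−1)θ, so θ = 148/(k−1).
Need P(X < 315) = 0.9 with θ tied to k this way. Start at k = 2, θ = 148: P(X<315) ≈ 0.628.
Too low — raise k to concentrate. Iterating converges to k ≈ 4.37.
Then θ = 148/(4.37−1) ≈ 43.9.

k ≈ 4.37, θ ≈ 43.9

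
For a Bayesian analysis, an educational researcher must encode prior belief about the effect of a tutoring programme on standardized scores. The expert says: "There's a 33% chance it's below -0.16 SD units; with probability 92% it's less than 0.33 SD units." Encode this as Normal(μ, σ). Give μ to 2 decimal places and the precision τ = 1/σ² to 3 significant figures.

μ = -0.04, τ = 14.2

The p-quantile of Normal(μ,σ) is μ + z_p·σ, with z_{0.33} = -0.4399 and z_{0.92} = 1.405.
Eliminate σ: μ = (z₂·x₁ − z₁·x₂)/(z₂ − z₁) = (1.405·-0.16 − (-0.4399)·0.33)/1.845 = -0.04.
Then σ = (x₂ − x₁)/(z₂ − z₁) = (0.33 − -0.16)/1.845 = 0.27.
Precision τ = 1/σ² = 1/0.2656² = 14.2.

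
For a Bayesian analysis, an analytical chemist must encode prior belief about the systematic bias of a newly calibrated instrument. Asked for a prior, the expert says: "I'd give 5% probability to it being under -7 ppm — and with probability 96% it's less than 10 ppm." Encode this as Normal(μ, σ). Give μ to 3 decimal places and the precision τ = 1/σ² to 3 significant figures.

μ = 1.235, τ = 0.0399

For Normal(μ,σ), the p-quantile is μ + z_p·σ. Here z_{0.05} = -1.645, z_{0.96} = 1.751.
So -7 = μ − 1.645σ and 10 = μ + 1.751σ.
Subtracting: σ = (10 − -7)/(1.751 − (-1.645)) = 5.007.
Then μ = -7 − (-1.645)·5.007 = 1.235.
Precision τ = 1/σ² = 1/5.007² = 0.0399.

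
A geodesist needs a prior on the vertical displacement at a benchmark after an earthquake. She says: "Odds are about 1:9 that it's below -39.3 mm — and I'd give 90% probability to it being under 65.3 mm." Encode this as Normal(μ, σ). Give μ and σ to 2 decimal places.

μ = 13.00, σ = 40.81

For Normal(μ,σ), the p-quantile is μ + z_p·σ. Here z_{0.1} = -1.282, z_{0.9} = 1.282.
So -39.3 = μ − 1.282σ and 65.3 = μ + 1.282σ.
Subtracting: σ = (65.3 − -39.3)/(1.282 − (-1.282)) = 40.81.
Then μ = -39.3 − (-1.282)·40.81 = 13.00.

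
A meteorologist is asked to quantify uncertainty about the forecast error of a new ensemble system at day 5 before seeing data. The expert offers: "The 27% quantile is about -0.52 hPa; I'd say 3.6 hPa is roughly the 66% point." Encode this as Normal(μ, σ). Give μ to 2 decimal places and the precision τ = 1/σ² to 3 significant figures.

μ = 1.94, τ = 0.0619

For Normal(μ,σ), the p-quantile is μ + z_p·σ. Here z_{0.27} = -0.6128, z_{0.66} = 0.4125.
So -0.52 = μ − 0.6128σ and 3.6 = μ + 0.4125σ.
Subtracting: σ = (3.6 − -0.52)/(0.4125 − (-0.6128)) = 4.02.
Then μ = -0.52 − (-0.6128)·4.02 = 1.94.
Precision τ = 1/σ² = 1/4.018² = 0.0619.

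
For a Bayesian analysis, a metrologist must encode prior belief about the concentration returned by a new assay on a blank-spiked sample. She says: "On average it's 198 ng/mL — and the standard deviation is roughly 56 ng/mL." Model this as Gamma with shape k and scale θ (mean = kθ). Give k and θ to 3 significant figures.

k ≈ 12.5, θ ≈ 15.8

For Gamma(k, scale θ): mean = kθ, variance = kθ², so CV = 1/√k.
CV = SD/mean = 56/198 = 0.2828, hence k = 1/CV² = 12.5.
Then θ = mean/k = 198/12.5 = 15.8.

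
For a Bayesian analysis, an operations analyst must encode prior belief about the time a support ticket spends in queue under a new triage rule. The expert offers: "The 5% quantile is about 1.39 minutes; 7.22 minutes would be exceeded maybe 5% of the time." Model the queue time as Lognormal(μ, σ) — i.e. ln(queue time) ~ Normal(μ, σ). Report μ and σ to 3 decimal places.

If T ~ Lognormal(μ,σ) then ln T ~ Normal(μ,σ), so the p-quantile of ln T is μ + z_p·σ.
ln(1.39) = 0.3293 and ln(7.22) = 1.977; z_{0.05} = -1.645, z_{0.95} = 1.645.
σ = (1.977 − 0.3293)/(1.645 − (-1.645)) = 0.501.
μ = 0.3293 − (-1.645)·0.501 = 1.153.

μ ≈ 1.153, σ ≈ 0.501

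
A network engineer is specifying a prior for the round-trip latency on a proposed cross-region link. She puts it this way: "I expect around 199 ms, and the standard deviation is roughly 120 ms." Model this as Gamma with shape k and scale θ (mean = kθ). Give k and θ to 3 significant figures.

For Gamma(k, scale θ): mean = kθ, variance = kθ², so CV = 1/√k.
CV = SD/mean = 120/199 = 0.603, hence k = 1/CV² = 2.75.
Then θ = mean/k = 199/2.75 = 72.4.

k ≈ 2.75, θ ≈ 72.4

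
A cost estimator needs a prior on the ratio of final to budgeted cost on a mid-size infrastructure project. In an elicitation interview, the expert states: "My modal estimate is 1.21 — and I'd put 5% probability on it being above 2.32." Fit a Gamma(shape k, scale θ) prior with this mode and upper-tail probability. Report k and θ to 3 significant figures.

k ≈ 7.56, θ ≈ 0.185

Gamma(k,θ) with k>1 has mode (k−1)θ, so θ = 1.21/(k−1).
Need P(X < 2.32) = 0.95 with θ tied to k this way. Start at k = 2, θ = 1.21: P(X<2.32) ≈ 0.571.
Too low — raise k to concentrate. Iterating converges to k ≈ 7.56.
Then θ = 1.21/(7.56−1) ≈ 0.185.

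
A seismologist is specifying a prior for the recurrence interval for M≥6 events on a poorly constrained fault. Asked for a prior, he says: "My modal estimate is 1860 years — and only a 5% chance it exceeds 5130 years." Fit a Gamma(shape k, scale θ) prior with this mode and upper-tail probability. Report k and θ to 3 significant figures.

k ≈ 3.61, θ ≈ 714

Gamma(k,θ) with k>1 has mode (k−1)θ, so θ = 1860/(k−1).
Need P(X < 5130) = 0.95 with θ tied to k this way. Start at k = 2, θ = 1860: P(X<5130) ≈ 0.762.
Too low — raise k to concentrate. Iterating converges to k ≈ 3.61.
Then θ = 1860/(3.61−1) ≈ 714.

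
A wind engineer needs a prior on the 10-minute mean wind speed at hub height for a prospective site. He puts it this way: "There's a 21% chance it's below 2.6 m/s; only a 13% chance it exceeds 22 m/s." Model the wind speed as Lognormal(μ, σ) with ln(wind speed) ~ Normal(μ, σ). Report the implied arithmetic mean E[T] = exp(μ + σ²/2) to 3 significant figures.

If T ~ Lognormal(μ,σ) then ln T ~ Normal(μ,σ), so the p-quantile of ln T is μ + z_p·σ.
ln(2.6) = 0.9555 and ln(22) = 3.091; z_{0.21} = -0.8064, z_{0.87} = 1.126.
σ = (3.091 − 0.9555)/(1.126 − (-0.8064)) = 1.105.
μ = 0.9555 − (-0.8064)·1.105 = 1.847.
E[T] = exp(μ + σ²/2) = exp(1.847 + 0.6104) = 11.7 m/s.

E[T] ≈ 11.7 m/s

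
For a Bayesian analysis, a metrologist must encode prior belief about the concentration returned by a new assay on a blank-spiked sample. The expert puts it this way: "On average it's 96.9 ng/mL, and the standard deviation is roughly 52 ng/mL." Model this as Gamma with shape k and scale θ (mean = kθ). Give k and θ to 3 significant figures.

For Gamma(k, scale θ): mean = kθ, variance = kθ², so CV = 1/√k.
CV = SD/mean = 52/96.9 = 0.5366, hence k = 1/CV² = 3.47.
Then θ = mean/k = 96.9/3.47 = 27.9.

k ≈ 3.47, θ ≈ 27.9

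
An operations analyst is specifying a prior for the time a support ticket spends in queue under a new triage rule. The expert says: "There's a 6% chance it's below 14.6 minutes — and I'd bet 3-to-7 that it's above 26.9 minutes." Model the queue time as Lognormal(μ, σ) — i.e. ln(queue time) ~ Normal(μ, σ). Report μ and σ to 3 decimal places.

μ ≈ 3.138, σ ≈ 0.294

If T ~ Lognormal(μ,σ) then ln T ~ Normal(μ,σ), so the p-quantile of ln T is μ + z_p·σ.
ln(14.6) = 2.681 and ln(26.9) = 3.292; z_{0.06} = -1.555, z_{0.7} = 0.5244.
σ = (3.292 − 2.681)/(0.5244 − (-1.555)) = 0.294.
μ = 2.681 − (-1.555)·0.294 = 3.138.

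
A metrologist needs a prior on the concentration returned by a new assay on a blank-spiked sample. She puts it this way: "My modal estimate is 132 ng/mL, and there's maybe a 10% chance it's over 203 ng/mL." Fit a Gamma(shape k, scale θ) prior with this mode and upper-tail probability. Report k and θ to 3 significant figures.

k ≈ 11.1, θ ≈ 13.1

Gamma(k,θ) with k>1 has mode (k−1)θ, so θ = 132/(k−1).
Need P(X < 203) = 0.9 with θ tied to k this way. Start at k = 2, θ = 132: P(X<203) ≈ 0.455.
Too low — raise k to concentrate. Iterating converges to k ≈ 11.1.
Then θ = 132/(11.1−1) ≈ 13.1.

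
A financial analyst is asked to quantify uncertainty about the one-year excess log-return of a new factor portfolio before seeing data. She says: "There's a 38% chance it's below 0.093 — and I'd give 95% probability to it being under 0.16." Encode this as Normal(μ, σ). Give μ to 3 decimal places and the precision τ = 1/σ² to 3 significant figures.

μ = 0.103, τ = 847

For Normal(μ,σ), the p-quantile is μ + z_p·σ. Here z_{0.38} = -0.3055, z_{0.95} = 1.645.
So 0.093 = μ − 0.3055σ and 0.16 = μ + 1.645σ.
Subtracting: σ = (0.16 − 0.093)/(1.645 − (-0.3055)) = 0.034.
Then μ = 0.093 − (-0.3055)·0.034 = 0.103.
Precision τ = 1/σ² = 1/0.03435² = 847.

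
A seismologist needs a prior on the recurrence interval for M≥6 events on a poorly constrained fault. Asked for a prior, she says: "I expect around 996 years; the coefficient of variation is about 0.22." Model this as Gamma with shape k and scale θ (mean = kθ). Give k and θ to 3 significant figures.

For Gamma(k, scale θ): mean = kθ, variance = kθ², so CV = 1/√k.
CV = 0.22, hence k = 1/CV² = 20.7.
Then θ = mean/k = 996/20.7 = 48.2.

k ≈ 20.7, θ ≈ 48.2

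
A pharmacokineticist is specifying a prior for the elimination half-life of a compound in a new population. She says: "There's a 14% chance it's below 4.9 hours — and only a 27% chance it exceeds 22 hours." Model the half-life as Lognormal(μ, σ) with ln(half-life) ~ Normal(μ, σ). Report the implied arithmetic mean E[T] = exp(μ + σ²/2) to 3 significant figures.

E[T] ≈ 18.9 hours

If T ~ Lognormal(μ,σ) then ln T ~ Normal(μ,σ), so the p-quantile of ln T is μ + z_p·σ.
ln(4.9) = 1.589 and ln(22) = 3.091; z_{0.14} = -1.08, z_{0.73} = 0.6128.
σ = (3.091 − 1.589)/(0.6128 − (-1.08)) = 0.887.
μ = 1.589 − (-1.08)·0.887 = 2.547.
E[T] = exp(μ + σ²/2) = exp(2.547 + 0.3934) = 18.9 hours.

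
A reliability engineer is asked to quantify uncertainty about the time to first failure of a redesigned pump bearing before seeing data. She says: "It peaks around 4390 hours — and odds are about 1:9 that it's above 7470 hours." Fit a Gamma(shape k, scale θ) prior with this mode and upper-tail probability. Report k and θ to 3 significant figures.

k ≈ 7.7, θ ≈ 655

Gamma(k,θ) with k>1 has mode (k−1)θ, so θ = 4390/(k−1).
Need P(X < 7470) = 0.9 with θ tied to k this way. Start at k = 2, θ = 4390: P(X<7470) ≈ 0.507.
Too low — raise k to concentrate. Iterating converges to k ≈ 7.7.
Then θ = 4390/(7.7−1) ≈ 655.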